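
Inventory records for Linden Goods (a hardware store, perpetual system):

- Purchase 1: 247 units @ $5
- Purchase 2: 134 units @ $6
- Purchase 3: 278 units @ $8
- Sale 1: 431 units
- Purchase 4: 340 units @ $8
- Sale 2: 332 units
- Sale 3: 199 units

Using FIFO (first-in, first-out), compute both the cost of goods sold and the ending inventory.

Sale 1 (431) [FIFO — oldest first]: 247 @ $5 + 134 @ $6 + 50 @ $8 = $2,439
Sale 2 (332) [FIFO — oldest first]: 228 @ $8 + 104 @ $8 = $2,656
Sale 3 (199) [FIFO — oldest first]: 199 @ $8 = $1,592
Total COGS = $2,439 + $2,656 + $1,592 = $6,687
Ending inventory: 37 @ $8 = $296

COGS = $6,687; ending inventory = $296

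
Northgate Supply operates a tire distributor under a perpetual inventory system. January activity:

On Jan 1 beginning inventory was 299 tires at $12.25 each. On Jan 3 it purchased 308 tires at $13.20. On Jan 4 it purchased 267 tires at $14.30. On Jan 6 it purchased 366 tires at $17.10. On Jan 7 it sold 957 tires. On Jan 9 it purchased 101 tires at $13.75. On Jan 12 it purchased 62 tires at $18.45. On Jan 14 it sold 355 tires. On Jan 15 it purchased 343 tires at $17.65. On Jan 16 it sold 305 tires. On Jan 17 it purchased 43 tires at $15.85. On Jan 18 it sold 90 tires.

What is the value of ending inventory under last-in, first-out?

Ending inventory = $1,004.50

Jan 7, 957 sold [LIFO — newest first]: 366 @ $17.10 + 267 @ $14.30 + 308 @ $13.20 + 16 @ $12.25 = $14,338.30
Jan 14, 355 sold [LIFO — newest first]: 62 @ $18.45 + 101 @ $13.75 + 192 @ $12.25 = $4,884.65
Jan 16, 305 sold [LIFO — newest first]: 305 @ $17.65 = $5,383.25
Jan 18, 90 sold [LIFO — newest first]: 43 @ $15.85 + 38 @ $17.65 + 9 @ $12.25 = $1,462.50
Total COGS = $14,338.30 + $4,884.65 + $5,383.25 + $1,462.50 = $26,068.70
Ending inventory: 82 @ $12.25 = $1,004.50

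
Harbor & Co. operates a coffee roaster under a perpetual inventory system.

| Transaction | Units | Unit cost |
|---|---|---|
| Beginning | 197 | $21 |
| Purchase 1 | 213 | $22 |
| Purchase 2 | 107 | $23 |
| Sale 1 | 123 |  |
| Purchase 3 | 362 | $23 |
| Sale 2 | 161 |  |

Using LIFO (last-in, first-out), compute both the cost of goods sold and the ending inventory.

Sale 1 (123) [LIFO — newest first]: 107 @ $23 + 16 @ $22 = $2,813
Sale 2 (161) [LIFO — newest first]: 161 @ $23 = $3,703
Total COGS = $2,813 + $3,703 = $6,516
Ending inventory: 197 @ $21 + 197 @ $22 + 201 @ $23 = $13,094

COGS = $6,516; ending inventory = $13,094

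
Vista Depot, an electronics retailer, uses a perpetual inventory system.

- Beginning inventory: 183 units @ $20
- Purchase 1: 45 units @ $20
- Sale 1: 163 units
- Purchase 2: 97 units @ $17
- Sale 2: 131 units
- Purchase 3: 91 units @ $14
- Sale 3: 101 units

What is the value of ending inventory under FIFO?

Sale 1 (163) [FIFO — oldest first]: 163 @ $20 = $3,260
Sale 2 (131) [FIFO — oldest first]: 20 @ $20 + 45 @ $20 + 66 @ $17 = $2,422
Sale 3 (101) [FIFO — oldest first]: 31 @ $17 + 70 @ $14 = $1,507
Total COGS = $3,260 + $2,422 + $1,507 = $7,189
Ending inventory: 21 @ $14 = $294

Ending inventory = $294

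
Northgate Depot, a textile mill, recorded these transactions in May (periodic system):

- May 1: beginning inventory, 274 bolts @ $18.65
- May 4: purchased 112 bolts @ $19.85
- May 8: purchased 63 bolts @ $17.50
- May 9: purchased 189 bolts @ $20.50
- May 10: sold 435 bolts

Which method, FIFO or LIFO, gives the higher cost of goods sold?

LIFO

FIFO COGS: 274 @ $18.65 + 112 @ $19.85 + 49 @ $17.50 = $8,190.80
LIFO COGS: 189 @ $20.50 + 63 @ $17.50 + 112 @ $19.85 + 71 @ $18.65 = $8,524.35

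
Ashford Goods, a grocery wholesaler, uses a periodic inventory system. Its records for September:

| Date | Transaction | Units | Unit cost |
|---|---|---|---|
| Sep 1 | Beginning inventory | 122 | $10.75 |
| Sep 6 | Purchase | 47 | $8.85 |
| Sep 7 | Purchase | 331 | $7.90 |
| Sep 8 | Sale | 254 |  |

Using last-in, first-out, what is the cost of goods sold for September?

Sep 8, 254 sold [LIFO — newest first]: 254 @ $7.90 = $2,006.60
Ending inventory: 122 @ $10.75 + 47 @ $8.85 + 77 @ $7.90 = $2,335.75

COGS = $2,006.60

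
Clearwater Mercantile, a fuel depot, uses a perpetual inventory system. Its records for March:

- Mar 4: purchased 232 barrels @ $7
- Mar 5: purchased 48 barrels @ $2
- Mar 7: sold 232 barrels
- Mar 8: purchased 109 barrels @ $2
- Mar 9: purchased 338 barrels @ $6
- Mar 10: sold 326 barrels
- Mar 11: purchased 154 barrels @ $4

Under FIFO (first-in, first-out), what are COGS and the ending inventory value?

COGS = $2,952; ending inventory = $1,630

Mar 7, 232 sold [FIFO — oldest first]: 232 @ $7 = $1,624
Mar 10, 326 sold [FIFO — oldest first]: 48 @ $2 + 109 @ $2 + 169 @ $6 = $1,328
Total COGS = $1,624 + $1,328 = $2,952
Ending inventory: 169 @ $6 + 154 @ $4 = $1,630
Check: goods available $4,582 = COGS $2,952 + ending $1,630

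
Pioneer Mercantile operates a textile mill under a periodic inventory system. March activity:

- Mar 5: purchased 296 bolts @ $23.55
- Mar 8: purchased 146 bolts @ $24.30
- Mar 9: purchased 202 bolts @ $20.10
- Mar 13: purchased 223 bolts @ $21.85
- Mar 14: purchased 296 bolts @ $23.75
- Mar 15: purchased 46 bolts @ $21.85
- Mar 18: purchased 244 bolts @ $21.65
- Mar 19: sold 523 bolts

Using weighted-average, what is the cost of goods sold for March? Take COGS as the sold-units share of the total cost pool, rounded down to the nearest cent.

Mar 19, sell 523: 523/1453 × $32,769.05 → $11,795.05
Ending inventory (cost pool remaining) = $20,974.00

COGS = $11,795.05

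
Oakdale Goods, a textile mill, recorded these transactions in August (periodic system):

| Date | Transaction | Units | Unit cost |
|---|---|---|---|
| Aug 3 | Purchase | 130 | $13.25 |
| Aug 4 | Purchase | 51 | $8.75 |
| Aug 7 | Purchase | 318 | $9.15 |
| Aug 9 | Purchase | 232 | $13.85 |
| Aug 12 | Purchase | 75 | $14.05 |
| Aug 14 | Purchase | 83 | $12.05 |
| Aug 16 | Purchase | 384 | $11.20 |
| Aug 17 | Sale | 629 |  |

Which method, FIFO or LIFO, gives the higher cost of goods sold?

FIFO COGS: 130 @ $13.25 + 51 @ $8.75 + 318 @ $9.15 + 130 @ $13.85 = $6,878.95
LIFO COGS: 384 @ $11.20 + 83 @ $12.05 + 75 @ $14.05 + 87 @ $13.85 = $7,559.65

LIFO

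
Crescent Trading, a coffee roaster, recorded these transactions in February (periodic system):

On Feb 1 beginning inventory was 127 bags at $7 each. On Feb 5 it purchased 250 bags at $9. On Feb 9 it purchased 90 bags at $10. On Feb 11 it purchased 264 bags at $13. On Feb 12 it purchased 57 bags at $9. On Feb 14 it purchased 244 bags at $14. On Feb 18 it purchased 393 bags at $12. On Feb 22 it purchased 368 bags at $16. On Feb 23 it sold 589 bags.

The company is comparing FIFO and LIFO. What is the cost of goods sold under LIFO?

FIFO COGS: 127 @ $7 + 250 @ $9 + 90 @ $10 + 122 @ $13 = $5,625
LIFO COGS: 368 @ $16 + 221 @ $12 = $8,540

COGS = $8,540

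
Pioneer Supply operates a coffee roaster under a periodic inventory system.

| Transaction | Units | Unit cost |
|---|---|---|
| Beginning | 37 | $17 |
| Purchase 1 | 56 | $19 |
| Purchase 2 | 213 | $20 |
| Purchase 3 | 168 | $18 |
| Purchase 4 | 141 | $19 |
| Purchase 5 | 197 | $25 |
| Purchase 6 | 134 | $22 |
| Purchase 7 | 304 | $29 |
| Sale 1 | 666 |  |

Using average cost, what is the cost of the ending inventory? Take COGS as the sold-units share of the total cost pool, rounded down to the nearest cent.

Ending inventory = $13,242.79

Sale 1, sell 666: 666/1250 × $28,345.00 → $15,102.21
Ending inventory (cost pool remaining) = $13,242.79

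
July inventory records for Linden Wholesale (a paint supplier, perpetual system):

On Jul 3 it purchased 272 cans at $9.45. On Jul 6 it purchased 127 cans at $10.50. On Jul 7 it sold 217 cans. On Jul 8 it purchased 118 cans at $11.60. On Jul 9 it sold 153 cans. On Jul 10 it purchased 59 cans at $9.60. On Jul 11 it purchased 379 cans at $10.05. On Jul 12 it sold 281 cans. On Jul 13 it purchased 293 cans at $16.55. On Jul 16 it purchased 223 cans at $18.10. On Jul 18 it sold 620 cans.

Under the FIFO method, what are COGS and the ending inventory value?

COGS = $14,913.50; ending inventory = $3,620.00

Jul 7, 217 sold [FIFO — oldest first]: 217 @ $9.45 = $2,050.65
Jul 9, 153 sold [FIFO — oldest first]: 55 @ $9.45 + 98 @ $10.50 = $1,548.75
Jul 12, 281 sold [FIFO — oldest first]: 29 @ $10.50 + 118 @ $11.60 + 59 @ $9.60 + 75 @ $10.05 = $2,993.45
Jul 18, 620 sold [FIFO — oldest first]: 304 @ $10.05 + 293 @ $16.55 + 23 @ $18.10 = $8,320.65
Total COGS = $2,050.65 + $1,548.75 + $2,993.45 + $8,320.65 = $14,913.50
Ending inventory: 200 @ $18.10 = $3,620.00
Check: goods available $18,533.50 = COGS $14,913.50 + ending $3,620.00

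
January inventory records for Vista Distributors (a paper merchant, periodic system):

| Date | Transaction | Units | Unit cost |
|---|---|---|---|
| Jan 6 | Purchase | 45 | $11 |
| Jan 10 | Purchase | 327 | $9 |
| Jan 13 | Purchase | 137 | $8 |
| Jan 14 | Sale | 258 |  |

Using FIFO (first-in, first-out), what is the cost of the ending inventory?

Jan 14, 258 sold [FIFO — oldest first]: 45 @ $11 + 213 @ $9 = $2,412
Ending inventory: 114 @ $9 + 137 @ $8 = $2,122

Ending inventory = $2,122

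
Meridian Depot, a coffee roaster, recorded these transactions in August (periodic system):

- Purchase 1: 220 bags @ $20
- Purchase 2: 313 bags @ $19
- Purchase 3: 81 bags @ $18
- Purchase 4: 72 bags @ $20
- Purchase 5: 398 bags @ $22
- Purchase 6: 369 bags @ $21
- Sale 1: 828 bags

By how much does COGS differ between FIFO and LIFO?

FIFO COGS: 220 @ $20 + 313 @ $19 + 81 @ $18 + 72 @ $20 + 142 @ $22 = $16,369
LIFO COGS: 369 @ $21 + 398 @ $22 + 61 @ $20 = $17,725
Difference = |$16,369 − $17,725| = $1,356

$1,356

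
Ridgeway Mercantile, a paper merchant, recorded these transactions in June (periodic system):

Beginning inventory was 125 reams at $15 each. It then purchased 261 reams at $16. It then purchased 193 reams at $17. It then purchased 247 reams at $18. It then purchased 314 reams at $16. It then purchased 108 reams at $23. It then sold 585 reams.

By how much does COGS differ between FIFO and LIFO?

FIFO COGS: 125 @ $15 + 261 @ $16 + 193 @ $17 + 6 @ $18 = $9,440
LIFO COGS: 108 @ $23 + 314 @ $16 + 163 @ $18 = $10,442
Difference = |$9,440 − $10,442| = $1,002

$1,002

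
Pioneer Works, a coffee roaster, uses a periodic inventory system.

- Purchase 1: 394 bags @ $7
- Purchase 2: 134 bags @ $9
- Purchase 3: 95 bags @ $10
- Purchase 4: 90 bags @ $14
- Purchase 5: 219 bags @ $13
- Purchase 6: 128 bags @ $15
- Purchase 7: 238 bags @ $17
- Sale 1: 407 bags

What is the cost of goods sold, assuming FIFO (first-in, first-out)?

COGS = $2,875

Sale 1 (407) [FIFO — oldest first]: 394 @ $7 + 13 @ $9 = $2,875
Ending inventory: 121 @ $9 + 95 @ $10 + 90 @ $14 + 219 @ $13 + 128 @ $15 + 238 @ $17 = $12,112
Check: goods available $14,987 = COGS $2,875 + ending $12,112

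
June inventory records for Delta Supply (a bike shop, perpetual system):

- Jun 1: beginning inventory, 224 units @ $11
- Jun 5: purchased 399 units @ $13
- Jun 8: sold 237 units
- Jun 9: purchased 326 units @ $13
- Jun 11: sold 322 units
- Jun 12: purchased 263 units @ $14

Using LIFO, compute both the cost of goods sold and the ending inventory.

COGS = $7,267; ending inventory = $8,304

Jun 8, 237 sold [LIFO — newest first]: 237 @ $13 = $3,081
Jun 11, 322 sold [LIFO — newest first]: 322 @ $13 = $4,186
Total COGS = $3,081 + $4,186 = $7,267
Ending inventory: 224 @ $11 + 162 @ $13 + 4 @ $13 + 263 @ $14 = $8,304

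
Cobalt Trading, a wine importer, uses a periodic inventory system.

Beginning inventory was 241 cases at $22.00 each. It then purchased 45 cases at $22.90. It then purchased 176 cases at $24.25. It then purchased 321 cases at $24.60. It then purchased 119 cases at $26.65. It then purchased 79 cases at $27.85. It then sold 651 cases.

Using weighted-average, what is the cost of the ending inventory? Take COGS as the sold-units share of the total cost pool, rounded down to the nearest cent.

Sale 1, sell 651: 651/981 × $23,868.60 → $15,839.40
Ending inventory (cost pool remaining) = $8,029.20

Ending inventory = $8,029.20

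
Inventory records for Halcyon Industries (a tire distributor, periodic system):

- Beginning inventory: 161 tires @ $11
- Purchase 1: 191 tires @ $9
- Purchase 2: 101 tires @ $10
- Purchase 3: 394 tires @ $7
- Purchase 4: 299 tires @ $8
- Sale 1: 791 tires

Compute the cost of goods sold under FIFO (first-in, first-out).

COGS = $6,866

Sale 1 (791) [FIFO — oldest first]: 161 @ $11 + 191 @ $9 + 101 @ $10 + 338 @ $7 = $6,866
Ending inventory: 56 @ $7 + 299 @ $8 = $2,784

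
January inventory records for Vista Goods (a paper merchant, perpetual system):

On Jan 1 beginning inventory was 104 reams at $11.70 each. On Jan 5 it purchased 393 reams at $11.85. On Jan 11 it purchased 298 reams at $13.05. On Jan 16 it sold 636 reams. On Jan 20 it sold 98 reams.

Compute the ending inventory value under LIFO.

Jan 16, 636 sold [LIFO — newest first]: 298 @ $13.05 + 338 @ $11.85 = $7,894.20
Jan 20, 98 sold [LIFO — newest first]: 55 @ $11.85 + 43 @ $11.70 = $1,154.85
Total COGS = $7,894.20 + $1,154.85 = $9,049.05
Ending inventory: 61 @ $11.70 = $713.70
Check: goods available $9,762.75 = COGS $9,049.05 + ending $713.70

Ending inventory = $713.70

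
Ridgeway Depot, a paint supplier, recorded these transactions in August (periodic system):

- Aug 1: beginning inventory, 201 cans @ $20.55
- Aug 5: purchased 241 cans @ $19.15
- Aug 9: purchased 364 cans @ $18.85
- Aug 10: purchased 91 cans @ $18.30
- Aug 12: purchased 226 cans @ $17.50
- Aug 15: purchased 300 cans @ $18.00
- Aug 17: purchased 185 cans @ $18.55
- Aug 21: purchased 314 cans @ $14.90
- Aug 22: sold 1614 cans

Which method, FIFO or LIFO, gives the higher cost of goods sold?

FIFO

FIFO COGS: 201 @ $20.55 + 241 @ $19.15 + 364 @ $18.85 + 91 @ $18.30 + 226 @ $17.50 + 300 @ $18.00 + 185 @ $18.55 + 6 @ $14.90 = $30,148.55
LIFO COGS: 314 @ $14.90 + 185 @ $18.55 + 300 @ $18.00 + 226 @ $17.50 + 91 @ $18.30 + 364 @ $18.85 + 134 @ $19.15 = $28,558.15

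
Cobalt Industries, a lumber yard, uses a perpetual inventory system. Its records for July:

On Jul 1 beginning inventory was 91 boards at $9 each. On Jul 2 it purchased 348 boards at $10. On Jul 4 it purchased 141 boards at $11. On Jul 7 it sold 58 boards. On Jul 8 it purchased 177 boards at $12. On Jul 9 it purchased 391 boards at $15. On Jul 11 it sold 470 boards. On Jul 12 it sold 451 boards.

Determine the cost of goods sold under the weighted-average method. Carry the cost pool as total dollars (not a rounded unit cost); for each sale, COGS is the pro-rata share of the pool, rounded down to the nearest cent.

After Jul 1: 91 on hand, pool $819.00 (≈ $9.0000 each)
After Jul 2: 439 on hand, pool $4,299.00 (≈ $9.7927 each)
After Jul 4: 580 on hand, pool $5,850.00 (≈ $10.0862 each)
Jul 7, sell 58: 58/580 × $5,850.00 → $585.00
After Jul 8: 699 on hand, pool $7,389.00 (≈ $10.5708 each)
After Jul 9: 1090 on hand, pool $13,254.00 (≈ $12.1596 each)
Jul 11, sell 470: 470/1090 × $13,254.00 → $5,715.02
Jul 12, sell 451: 451/620 × $7,538.98 → $5,483.99
Total COGS = $585.00 + $5,715.02 + $5,483.99 = $11,784.01
Ending inventory (cost pool remaining) = $2,054.99

COGS = $11,784.01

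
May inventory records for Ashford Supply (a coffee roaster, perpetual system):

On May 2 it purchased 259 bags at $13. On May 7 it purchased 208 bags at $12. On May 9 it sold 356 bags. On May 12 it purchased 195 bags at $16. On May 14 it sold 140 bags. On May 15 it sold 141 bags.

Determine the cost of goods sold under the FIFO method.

COGS = $8,583

May 9, 356 sold [FIFO — oldest first]: 259 @ $13 + 97 @ $12 = $4,531
May 14, 140 sold [FIFO — oldest first]: 111 @ $12 + 29 @ $16 = $1,796
May 15, 141 sold [FIFO — oldest first]: 141 @ $16 = $2,256
Total COGS = $4,531 + $1,796 + $2,256 = $8,583
Ending inventory: 25 @ $16 = $400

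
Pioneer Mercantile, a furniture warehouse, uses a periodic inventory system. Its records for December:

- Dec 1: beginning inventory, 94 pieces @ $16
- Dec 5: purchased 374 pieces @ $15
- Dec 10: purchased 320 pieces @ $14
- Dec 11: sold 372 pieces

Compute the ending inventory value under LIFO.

Ending inventory = $6,334

Dec 11, 372 sold [LIFO — newest first]: 320 @ $14 + 52 @ $15 = $5,260
Ending inventory: 94 @ $16 + 322 @ $15 = $6,334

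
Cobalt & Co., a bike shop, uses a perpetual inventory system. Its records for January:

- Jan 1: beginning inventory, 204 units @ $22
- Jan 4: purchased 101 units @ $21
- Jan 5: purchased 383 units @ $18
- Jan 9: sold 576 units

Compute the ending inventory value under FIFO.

Ending inventory = $2,016

Jan 9, 576 sold [FIFO — oldest first]: 204 @ $22 + 101 @ $21 + 271 @ $18 = $11,487
Ending inventory: 112 @ $18 = $2,016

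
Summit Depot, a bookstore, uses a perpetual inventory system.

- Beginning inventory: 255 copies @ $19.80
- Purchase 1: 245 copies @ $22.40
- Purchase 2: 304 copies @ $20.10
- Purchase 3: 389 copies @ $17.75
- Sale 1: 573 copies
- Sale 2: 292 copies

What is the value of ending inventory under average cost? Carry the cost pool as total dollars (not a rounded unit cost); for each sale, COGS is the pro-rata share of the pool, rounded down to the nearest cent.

Ending inventory = $6,475.37

After Beginning: 255 on hand, pool $5,049.00 (≈ $19.8000 each)
After Purchase 1: 500 on hand, pool $10,537.00 (≈ $21.0740 each)
After Purchase 2: 804 on hand, pool $16,647.40 (≈ $20.7057 each)
After Purchase 3: 1193 on hand, pool $23,552.15 (≈ $19.7420 each)
Sale 1, sell 573: 573/1193 × $23,552.15 → $11,312.13
Sale 2, sell 292: 292/620 × $12,240.02 → $5,764.65
Total COGS = $11,312.13 + $5,764.65 = $17,076.78
Ending inventory (cost pool remaining) = $6,475.37
Check: goods available $23,552.15 = COGS $17,076.78 + ending $6,475.37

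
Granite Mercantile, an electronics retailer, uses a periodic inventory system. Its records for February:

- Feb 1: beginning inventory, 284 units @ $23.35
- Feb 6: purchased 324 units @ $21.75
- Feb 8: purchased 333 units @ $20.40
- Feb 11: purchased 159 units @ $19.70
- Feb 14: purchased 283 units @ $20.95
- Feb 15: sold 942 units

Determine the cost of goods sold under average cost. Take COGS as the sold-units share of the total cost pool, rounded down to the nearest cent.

COGS = $20,115.58

Feb 15, sell 942: 942/1383 × $29,532.75 → $20,115.58
Ending inventory (cost pool remaining) = $9,417.17
Check: goods available $29,532.75 = COGS $20,115.58 + ending $9,417.17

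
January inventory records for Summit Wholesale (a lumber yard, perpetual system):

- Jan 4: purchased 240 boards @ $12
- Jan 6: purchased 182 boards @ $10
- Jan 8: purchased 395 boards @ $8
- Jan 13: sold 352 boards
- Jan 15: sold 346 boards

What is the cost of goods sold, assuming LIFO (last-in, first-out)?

Jan 13, 352 sold [LIFO — newest first]: 352 @ $8 = $2,816
Jan 15, 346 sold [LIFO — newest first]: 43 @ $8 + 182 @ $10 + 121 @ $12 = $3,616
Total COGS = $2,816 + $3,616 = $6,432
Ending inventory: 119 @ $12 = $1,428

COGS = $6,432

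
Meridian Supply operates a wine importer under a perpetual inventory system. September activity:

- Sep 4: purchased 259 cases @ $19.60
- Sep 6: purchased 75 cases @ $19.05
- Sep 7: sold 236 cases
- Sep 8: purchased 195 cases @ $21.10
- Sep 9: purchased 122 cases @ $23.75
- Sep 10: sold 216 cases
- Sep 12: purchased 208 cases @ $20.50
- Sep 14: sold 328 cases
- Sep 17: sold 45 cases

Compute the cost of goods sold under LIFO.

Sep 7, 236 sold [LIFO — newest first]: 75 @ $19.05 + 161 @ $19.60 = $4,584.35
Sep 10, 216 sold [LIFO — newest first]: 122 @ $23.75 + 94 @ $21.10 = $4,880.90
Sep 14, 328 sold [LIFO — newest first]: 208 @ $20.50 + 101 @ $21.10 + 19 @ $19.60 = $6,767.50
Sep 17, 45 sold [LIFO — newest first]: 45 @ $19.60 = $882.00
Total COGS = $4,584.35 + $4,880.90 + $6,767.50 + $882.00 = $17,114.75
Ending inventory: 34 @ $19.60 = $666.40

COGS = $17,114.75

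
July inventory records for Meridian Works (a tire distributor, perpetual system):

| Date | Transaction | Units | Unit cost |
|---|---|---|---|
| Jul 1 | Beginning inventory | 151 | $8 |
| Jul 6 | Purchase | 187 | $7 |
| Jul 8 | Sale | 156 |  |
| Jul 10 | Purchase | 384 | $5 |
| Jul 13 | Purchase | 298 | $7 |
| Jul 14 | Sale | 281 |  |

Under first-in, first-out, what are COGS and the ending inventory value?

Jul 8, 156 sold [FIFO — oldest first]: 151 @ $8 + 5 @ $7 = $1,243
Jul 14, 281 sold [FIFO — oldest first]: 182 @ $7 + 99 @ $5 = $1,769
Total COGS = $1,243 + $1,769 = $3,012
Ending inventory: 285 @ $5 + 298 @ $7 = $3,511

COGS = $3,012; ending inventory = $3,511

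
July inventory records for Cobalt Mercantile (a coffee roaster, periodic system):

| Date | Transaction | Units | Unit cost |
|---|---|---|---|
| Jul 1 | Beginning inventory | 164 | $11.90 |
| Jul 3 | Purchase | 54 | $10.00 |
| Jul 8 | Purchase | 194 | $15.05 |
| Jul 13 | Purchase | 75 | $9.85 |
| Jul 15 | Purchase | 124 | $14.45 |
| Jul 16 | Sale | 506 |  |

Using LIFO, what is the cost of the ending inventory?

Jul 16, 506 sold [LIFO — newest first]: 124 @ $14.45 + 75 @ $9.85 + 194 @ $15.05 + 54 @ $10.00 + 59 @ $11.90 = $6,692.35
Ending inventory: 105 @ $11.90 = $1,249.50

Ending inventory = $1,249.50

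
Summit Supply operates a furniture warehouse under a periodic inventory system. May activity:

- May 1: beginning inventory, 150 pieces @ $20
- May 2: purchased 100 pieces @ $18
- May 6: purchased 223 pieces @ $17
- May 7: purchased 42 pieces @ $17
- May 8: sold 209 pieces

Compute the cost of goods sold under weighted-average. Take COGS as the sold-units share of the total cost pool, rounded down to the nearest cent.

May 8, sell 209: 209/515 × $9,305.00 → $3,776.20
Ending inventory (cost pool remaining) = $5,528.80

COGS = $3,776.20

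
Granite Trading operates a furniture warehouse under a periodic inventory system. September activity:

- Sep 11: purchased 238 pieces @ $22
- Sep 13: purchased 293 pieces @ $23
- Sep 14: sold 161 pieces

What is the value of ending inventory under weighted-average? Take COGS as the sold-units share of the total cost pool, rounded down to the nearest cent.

Sep 14, sell 161: 161/531 × $11,975.00 → $3,630.83
Ending inventory (cost pool remaining) = $8,344.17

Ending inventory = $8,344.17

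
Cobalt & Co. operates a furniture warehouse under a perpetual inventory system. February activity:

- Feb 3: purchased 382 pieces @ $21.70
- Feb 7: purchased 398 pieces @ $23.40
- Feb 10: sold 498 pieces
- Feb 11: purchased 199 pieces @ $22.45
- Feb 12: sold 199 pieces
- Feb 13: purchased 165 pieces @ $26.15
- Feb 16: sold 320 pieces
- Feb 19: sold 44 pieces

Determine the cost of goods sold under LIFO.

Feb 10, 498 sold [LIFO — newest first]: 398 @ $23.40 + 100 @ $21.70 = $11,483.20
Feb 12, 199 sold [LIFO — newest first]: 199 @ $22.45 = $4,467.55
Feb 16, 320 sold [LIFO — newest first]: 165 @ $26.15 + 155 @ $21.70 = $7,678.25
Feb 19, 44 sold [LIFO — newest first]: 44 @ $21.70 = $954.80
Total COGS = $11,483.20 + $4,467.55 + $7,678.25 + $954.80 = $24,583.80
Ending inventory: 83 @ $21.70 = $1,801.10

COGS = $24,583.80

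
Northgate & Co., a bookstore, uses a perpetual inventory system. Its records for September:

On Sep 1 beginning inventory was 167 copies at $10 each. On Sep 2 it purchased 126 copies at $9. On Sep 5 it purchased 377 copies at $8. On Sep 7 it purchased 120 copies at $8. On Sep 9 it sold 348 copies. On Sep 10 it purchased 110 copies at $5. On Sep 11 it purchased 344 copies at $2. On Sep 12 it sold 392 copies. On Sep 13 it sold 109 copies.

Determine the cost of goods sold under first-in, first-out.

COGS = $7,075

Sep 9, 348 sold [FIFO — oldest first]: 167 @ $10 + 126 @ $9 + 55 @ $8 = $3,244
Sep 12, 392 sold [FIFO — oldest first]: 322 @ $8 + 70 @ $8 = $3,136
Sep 13, 109 sold [FIFO — oldest first]: 50 @ $8 + 59 @ $5 = $695
Total COGS = $3,244 + $3,136 + $695 = $7,075
Ending inventory: 51 @ $5 + 344 @ $2 = $943
Check: goods available $8,018 = COGS $7,075 + ending $943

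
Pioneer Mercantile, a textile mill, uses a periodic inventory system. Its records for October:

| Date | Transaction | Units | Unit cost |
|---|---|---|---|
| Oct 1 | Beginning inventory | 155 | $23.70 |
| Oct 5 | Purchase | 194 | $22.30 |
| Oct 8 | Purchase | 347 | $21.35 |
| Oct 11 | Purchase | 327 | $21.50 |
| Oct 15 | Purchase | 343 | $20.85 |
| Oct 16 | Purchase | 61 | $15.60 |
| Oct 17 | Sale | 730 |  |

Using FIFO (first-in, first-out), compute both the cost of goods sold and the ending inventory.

Oct 17, 730 sold [FIFO — oldest first]: 155 @ $23.70 + 194 @ $22.30 + 347 @ $21.35 + 34 @ $21.50 = $16,139.15
Ending inventory: 293 @ $21.50 + 343 @ $20.85 + 61 @ $15.60 = $14,402.65
Check: goods available $30,541.80 = COGS $16,139.15 + ending $14,402.65

COGS = $16,139.15; ending inventory = $14,402.65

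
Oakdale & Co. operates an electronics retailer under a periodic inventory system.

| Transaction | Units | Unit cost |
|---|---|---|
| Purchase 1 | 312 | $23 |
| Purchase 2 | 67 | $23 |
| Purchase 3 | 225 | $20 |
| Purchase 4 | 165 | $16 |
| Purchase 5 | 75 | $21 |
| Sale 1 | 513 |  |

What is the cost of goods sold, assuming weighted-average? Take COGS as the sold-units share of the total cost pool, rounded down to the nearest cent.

COGS = $10,595.51

Sale 1, sell 513: 513/844 × $17,432.00 → $10,595.51
Ending inventory (cost pool remaining) = $6,836.49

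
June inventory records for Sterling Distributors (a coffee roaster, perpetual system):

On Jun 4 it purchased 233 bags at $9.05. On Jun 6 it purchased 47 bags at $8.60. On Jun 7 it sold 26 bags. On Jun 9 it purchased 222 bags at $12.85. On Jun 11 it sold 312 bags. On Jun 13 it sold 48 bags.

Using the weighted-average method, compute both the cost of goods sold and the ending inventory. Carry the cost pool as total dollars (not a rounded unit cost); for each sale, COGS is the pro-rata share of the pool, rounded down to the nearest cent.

COGS = $4,114.83; ending inventory = $1,250.72

After Jun 4: 233 on hand, pool $2,108.65 (≈ $9.0500 each)
After Jun 6: 280 on hand, pool $2,512.85 (≈ $8.9745 each)
Jun 7, sell 26: 26/280 × $2,512.85 → $233.33
After Jun 9: 476 on hand, pool $5,132.22 (≈ $10.7820 each)
Jun 11, sell 312: 312/476 × $5,132.22 → $3,363.97
Jun 13, sell 48: 48/164 × $1,768.25 → $517.53
Total COGS = $233.33 + $3,363.97 + $517.53 = $4,114.83
Ending inventory (cost pool remaining) = $1,250.72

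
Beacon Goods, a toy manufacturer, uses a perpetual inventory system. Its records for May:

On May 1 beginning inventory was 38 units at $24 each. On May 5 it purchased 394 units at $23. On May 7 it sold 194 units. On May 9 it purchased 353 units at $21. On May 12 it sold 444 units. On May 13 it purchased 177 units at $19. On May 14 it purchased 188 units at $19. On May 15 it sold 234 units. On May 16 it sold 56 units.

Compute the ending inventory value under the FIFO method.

Ending inventory = $4,218

May 7, 194 sold [FIFO — oldest first]: 38 @ $24 + 156 @ $23 = $4,500
May 12, 444 sold [FIFO — oldest first]: 238 @ $23 + 206 @ $21 = $9,800
May 15, 234 sold [FIFO — oldest first]: 147 @ $21 + 87 @ $19 = $4,740
May 16, 56 sold [FIFO — oldest first]: 56 @ $19 = $1,064
Total COGS = $4,500 + $9,800 + $4,740 + $1,064 = $20,104
Ending inventory: 34 @ $19 + 188 @ $19 = $4,218
Check: goods available $24,322 = COGS $20,104 + ending $4,218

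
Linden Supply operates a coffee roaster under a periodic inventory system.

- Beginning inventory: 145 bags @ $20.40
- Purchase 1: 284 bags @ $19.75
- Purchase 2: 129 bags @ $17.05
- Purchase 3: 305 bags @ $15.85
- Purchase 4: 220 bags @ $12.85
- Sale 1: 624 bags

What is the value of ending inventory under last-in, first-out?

Sale 1 (624) [LIFO — newest first]: 220 @ $12.85 + 305 @ $15.85 + 99 @ $17.05 = $9,349.20
Ending inventory: 145 @ $20.40 + 284 @ $19.75 + 30 @ $17.05 = $9,078.50
Check: goods available $18,427.70 = COGS $9,349.20 + ending $9,078.50

Ending inventory = $9,078.50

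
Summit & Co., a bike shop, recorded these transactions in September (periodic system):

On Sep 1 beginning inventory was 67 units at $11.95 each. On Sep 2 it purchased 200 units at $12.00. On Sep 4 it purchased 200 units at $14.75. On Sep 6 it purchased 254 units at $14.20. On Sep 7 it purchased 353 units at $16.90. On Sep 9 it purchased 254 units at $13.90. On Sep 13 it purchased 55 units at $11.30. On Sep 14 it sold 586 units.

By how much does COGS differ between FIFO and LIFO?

$992.95

FIFO COGS: 67 @ $11.95 + 200 @ $12.00 + 200 @ $14.75 + 119 @ $14.20 = $7,840.45
LIFO COGS: 55 @ $11.30 + 254 @ $13.90 + 277 @ $16.90 = $8,833.40
Difference = |$7,840.45 − $8,833.40| = $992.95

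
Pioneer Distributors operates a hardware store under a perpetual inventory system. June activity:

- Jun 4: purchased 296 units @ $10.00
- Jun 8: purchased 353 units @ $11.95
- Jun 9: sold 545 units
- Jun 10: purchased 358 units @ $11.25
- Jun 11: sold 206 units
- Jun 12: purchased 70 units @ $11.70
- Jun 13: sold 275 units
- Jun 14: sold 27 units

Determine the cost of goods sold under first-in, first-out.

Jun 9, 545 sold [FIFO — oldest first]: 296 @ $10.00 + 249 @ $11.95 = $5,935.55
Jun 11, 206 sold [FIFO — oldest first]: 104 @ $11.95 + 102 @ $11.25 = $2,390.30
Jun 13, 275 sold [FIFO — oldest first]: 256 @ $11.25 + 19 @ $11.70 = $3,102.30
Jun 14, 27 sold [FIFO — oldest first]: 27 @ $11.70 = $315.90
Total COGS = $5,935.55 + $2,390.30 + $3,102.30 + $315.90 = $11,744.05
Ending inventory: 24 @ $11.70 = $280.80

COGS = $11,744.05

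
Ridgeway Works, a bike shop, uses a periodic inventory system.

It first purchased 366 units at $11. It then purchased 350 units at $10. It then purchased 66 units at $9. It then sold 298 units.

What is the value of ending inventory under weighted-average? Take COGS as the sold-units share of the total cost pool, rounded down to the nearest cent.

Sale 1, sell 298: 298/782 × $8,120.00 → $3,094.32
Ending inventory (cost pool remaining) = $5,025.68

Ending inventory = $5,025.68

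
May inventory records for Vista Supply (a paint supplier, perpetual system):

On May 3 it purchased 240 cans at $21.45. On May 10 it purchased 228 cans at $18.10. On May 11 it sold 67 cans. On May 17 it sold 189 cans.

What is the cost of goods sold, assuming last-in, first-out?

COGS = $4,727.40

May 11, 67 sold [LIFO — newest first]: 67 @ $18.10 = $1,212.70
May 17, 189 sold [LIFO — newest first]: 161 @ $18.10 + 28 @ $21.45 = $3,514.70
Total COGS = $1,212.70 + $3,514.70 = $4,727.40
Ending inventory: 212 @ $21.45 = $4,547.40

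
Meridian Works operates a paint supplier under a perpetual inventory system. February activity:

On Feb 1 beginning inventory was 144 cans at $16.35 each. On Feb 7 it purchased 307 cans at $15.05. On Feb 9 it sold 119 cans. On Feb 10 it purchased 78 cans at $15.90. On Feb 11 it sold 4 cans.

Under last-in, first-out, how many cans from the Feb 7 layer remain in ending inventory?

Feb 9, 119 sold [LIFO — newest first]: 119 @ $15.05 = $1,790.95
Feb 11, 4 sold [LIFO — newest first]: 4 @ $15.90 = $63.60
Total COGS = $1,790.95 + $63.60 = $1,854.55
Ending inventory: 144 @ $16.35 + 188 @ $15.05 + 74 @ $15.90 = $6,360.40

188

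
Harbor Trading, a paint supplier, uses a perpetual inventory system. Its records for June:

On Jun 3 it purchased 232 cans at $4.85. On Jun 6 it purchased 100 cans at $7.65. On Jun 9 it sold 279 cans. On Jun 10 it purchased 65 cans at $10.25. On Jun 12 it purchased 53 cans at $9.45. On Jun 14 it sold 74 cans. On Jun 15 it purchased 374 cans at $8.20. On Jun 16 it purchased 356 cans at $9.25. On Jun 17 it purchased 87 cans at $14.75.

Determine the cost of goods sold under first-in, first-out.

COGS = $2,105.45

Jun 9, 279 sold [FIFO — oldest first]: 232 @ $4.85 + 47 @ $7.65 = $1,484.75
Jun 14, 74 sold [FIFO — oldest first]: 53 @ $7.65 + 21 @ $10.25 = $620.70
Total COGS = $1,484.75 + $620.70 = $2,105.45
Ending inventory: 44 @ $10.25 + 53 @ $9.45 + 374 @ $8.20 + 356 @ $9.25 + 87 @ $14.75 = $8,594.90
Check: goods available $10,700.35 = COGS $2,105.45 + ending $8,594.90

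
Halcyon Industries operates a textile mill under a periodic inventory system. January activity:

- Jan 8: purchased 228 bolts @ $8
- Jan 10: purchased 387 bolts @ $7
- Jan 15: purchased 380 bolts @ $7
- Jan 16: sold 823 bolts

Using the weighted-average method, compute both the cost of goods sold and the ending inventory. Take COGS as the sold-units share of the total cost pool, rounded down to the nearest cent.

Jan 16, sell 823: 823/995 × $7,193.00 → $5,949.58
Ending inventory (cost pool remaining) = $1,243.42

COGS = $5,949.58; ending inventory = $1,243.42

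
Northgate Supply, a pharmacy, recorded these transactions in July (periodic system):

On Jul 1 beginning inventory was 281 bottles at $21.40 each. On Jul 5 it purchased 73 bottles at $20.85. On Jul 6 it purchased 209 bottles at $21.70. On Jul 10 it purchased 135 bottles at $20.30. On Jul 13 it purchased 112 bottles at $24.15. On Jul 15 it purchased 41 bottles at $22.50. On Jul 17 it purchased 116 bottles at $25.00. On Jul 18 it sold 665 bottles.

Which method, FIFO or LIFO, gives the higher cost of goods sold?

FIFO COGS: 281 @ $21.40 + 73 @ $20.85 + 209 @ $21.70 + 102 @ $20.30 = $14,141.35
LIFO COGS: 116 @ $25.00 + 41 @ $22.50 + 112 @ $24.15 + 135 @ $20.30 + 209 @ $21.70 + 52 @ $20.85 = $14,887.30

LIFO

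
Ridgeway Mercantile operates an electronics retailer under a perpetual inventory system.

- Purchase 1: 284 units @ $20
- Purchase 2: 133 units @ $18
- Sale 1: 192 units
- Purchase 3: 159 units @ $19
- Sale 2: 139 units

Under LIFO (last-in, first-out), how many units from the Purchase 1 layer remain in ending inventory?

225

Sale 1 (192) [LIFO — newest first]: 133 @ $18 + 59 @ $20 = $3,574
Sale 2 (139) [LIFO — newest first]: 139 @ $19 = $2,641
Total COGS = $3,574 + $2,641 = $6,215
Ending inventory: 225 @ $20 + 20 @ $19 = $4,880
Check: goods available $11,095 = COGS $6,215 + ending $4,880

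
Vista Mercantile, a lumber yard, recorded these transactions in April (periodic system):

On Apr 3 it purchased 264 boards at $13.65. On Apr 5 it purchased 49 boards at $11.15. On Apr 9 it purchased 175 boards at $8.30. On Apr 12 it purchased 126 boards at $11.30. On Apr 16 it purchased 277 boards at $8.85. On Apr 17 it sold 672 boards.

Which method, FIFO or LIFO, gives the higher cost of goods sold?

FIFO COGS: 264 @ $13.65 + 49 @ $11.15 + 175 @ $8.30 + 126 @ $11.30 + 58 @ $8.85 = $7,539.55
LIFO COGS: 277 @ $8.85 + 126 @ $11.30 + 175 @ $8.30 + 49 @ $11.15 + 45 @ $13.65 = $6,488.35

FIFO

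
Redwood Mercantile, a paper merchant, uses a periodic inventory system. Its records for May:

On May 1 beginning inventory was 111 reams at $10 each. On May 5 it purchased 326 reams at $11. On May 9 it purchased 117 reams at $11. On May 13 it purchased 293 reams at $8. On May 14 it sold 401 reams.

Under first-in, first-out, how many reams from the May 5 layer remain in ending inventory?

May 14, 401 sold [FIFO — oldest first]: 111 @ $10 + 290 @ $11 = $4,300
Ending inventory: 36 @ $11 + 117 @ $11 + 293 @ $8 = $4,027

36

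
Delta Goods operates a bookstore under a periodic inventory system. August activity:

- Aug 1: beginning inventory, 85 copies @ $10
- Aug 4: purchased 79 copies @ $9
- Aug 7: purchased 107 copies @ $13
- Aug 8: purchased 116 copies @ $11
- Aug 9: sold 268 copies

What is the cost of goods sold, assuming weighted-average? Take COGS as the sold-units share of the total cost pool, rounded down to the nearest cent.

COGS = $2,927.91

Aug 9, sell 268: 268/387 × $4,228.00 → $2,927.91
Ending inventory (cost pool remaining) = $1,300.09
Check: goods available $4,228.00 = COGS $2,927.91 + ending $1,300.09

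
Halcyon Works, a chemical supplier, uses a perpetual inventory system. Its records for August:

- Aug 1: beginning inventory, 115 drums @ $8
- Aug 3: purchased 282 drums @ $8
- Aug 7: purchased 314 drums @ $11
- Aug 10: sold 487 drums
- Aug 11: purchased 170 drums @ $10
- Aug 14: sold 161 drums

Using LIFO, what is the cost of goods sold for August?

COGS = $6,448

Aug 10, 487 sold [LIFO — newest first]: 314 @ $11 + 173 @ $8 = $4,838
Aug 14, 161 sold [LIFO — newest first]: 161 @ $10 = $1,610
Total COGS = $4,838 + $1,610 = $6,448
Ending inventory: 115 @ $8 + 109 @ $8 + 9 @ $10 = $1,882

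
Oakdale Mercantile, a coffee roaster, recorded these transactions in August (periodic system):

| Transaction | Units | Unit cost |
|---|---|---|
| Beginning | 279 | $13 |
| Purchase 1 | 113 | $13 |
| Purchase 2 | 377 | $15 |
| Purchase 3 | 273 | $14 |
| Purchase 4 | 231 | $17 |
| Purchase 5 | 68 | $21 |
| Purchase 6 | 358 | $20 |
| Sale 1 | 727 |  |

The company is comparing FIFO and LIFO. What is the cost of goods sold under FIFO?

COGS = $10,121

FIFO COGS: 279 @ $13 + 113 @ $13 + 335 @ $15 = $10,121
LIFO COGS: 358 @ $20 + 68 @ $21 + 231 @ $17 + 70 @ $14 = $13,495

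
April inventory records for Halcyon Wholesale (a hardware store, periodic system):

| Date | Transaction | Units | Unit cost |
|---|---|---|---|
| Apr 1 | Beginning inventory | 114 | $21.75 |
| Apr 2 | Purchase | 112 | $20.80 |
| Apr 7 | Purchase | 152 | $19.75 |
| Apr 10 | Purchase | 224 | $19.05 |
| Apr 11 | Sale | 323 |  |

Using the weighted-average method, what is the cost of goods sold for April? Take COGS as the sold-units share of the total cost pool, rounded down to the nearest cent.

Apr 11, sell 323: 323/602 × $12,078.30 → $6,480.54
Ending inventory (cost pool remaining) = $5,597.76

COGS = $6,480.54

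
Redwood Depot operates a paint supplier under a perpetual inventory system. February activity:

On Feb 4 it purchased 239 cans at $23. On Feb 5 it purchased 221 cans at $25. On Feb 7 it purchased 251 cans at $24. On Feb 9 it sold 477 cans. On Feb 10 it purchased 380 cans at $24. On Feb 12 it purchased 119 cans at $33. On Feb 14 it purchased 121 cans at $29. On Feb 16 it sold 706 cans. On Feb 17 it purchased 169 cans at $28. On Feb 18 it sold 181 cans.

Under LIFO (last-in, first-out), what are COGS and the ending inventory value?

Feb 9, 477 sold [LIFO — newest first]: 251 @ $24 + 221 @ $25 + 5 @ $23 = $11,664
Feb 16, 706 sold [LIFO — newest first]: 121 @ $29 + 119 @ $33 + 380 @ $24 + 86 @ $23 = $18,534
Feb 18, 181 sold [LIFO — newest first]: 169 @ $28 + 12 @ $23 = $5,008
Total COGS = $11,664 + $18,534 + $5,008 = $35,206
Ending inventory: 136 @ $23 = $3,128
Check: goods available $38,334 = COGS $35,206 + ending $3,128

COGS = $35,206; ending inventory = $3,128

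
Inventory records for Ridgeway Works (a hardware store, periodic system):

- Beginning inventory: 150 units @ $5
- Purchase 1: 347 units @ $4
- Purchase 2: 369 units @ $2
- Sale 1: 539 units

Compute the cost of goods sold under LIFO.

COGS = $1,418

Sale 1 (539) [LIFO — newest first]: 369 @ $2 + 170 @ $4 = $1,418
Ending inventory: 150 @ $5 + 177 @ $4 = $1,458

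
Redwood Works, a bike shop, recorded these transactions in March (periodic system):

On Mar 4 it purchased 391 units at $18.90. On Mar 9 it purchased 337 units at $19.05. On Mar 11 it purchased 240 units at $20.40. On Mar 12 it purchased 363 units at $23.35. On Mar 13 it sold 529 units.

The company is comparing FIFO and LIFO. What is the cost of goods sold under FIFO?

FIFO COGS: 391 @ $18.90 + 138 @ $19.05 = $10,018.80
LIFO COGS: 363 @ $23.35 + 166 @ $20.40 = $11,862.45

COGS = $10,018.80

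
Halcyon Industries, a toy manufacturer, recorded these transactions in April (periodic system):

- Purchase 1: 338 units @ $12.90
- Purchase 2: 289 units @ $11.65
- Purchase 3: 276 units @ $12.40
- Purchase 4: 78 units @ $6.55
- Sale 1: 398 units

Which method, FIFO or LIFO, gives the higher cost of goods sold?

FIFO

FIFO COGS: 338 @ $12.90 + 60 @ $11.65 = $5,059.20
LIFO COGS: 78 @ $6.55 + 276 @ $12.40 + 44 @ $11.65 = $4,445.90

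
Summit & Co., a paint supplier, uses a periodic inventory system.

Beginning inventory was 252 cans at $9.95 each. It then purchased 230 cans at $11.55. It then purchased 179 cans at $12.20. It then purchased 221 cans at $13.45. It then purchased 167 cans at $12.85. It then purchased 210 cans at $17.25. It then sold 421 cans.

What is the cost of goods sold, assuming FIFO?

Sale 1 (421) [FIFO — oldest first]: 252 @ $9.95 + 169 @ $11.55 = $4,459.35
Ending inventory: 61 @ $11.55 + 179 @ $12.20 + 221 @ $13.45 + 167 @ $12.85 + 210 @ $17.25 = $11,629.25
Check: goods available $16,088.60 = COGS $4,459.35 + ending $11,629.25

COGS = $4,459.35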